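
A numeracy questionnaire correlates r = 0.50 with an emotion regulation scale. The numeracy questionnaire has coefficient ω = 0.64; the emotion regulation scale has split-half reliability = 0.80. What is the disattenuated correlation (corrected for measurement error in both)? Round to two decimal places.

0.70

r_true = r_obs / √(r_xx · r_yy) = 0.50 / √(0.64 × 0.80) = 0.50 / √0.5120 = 0.50 / 0.7155 ≈ 0.70.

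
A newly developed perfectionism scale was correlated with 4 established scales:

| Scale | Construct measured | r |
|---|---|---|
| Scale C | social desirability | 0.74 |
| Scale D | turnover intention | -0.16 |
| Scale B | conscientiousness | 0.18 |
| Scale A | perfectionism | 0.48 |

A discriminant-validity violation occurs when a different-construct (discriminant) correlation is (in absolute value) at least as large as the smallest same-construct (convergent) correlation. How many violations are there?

1

Convergent (same construct = perfectionism): Scale A.
Smallest convergent = 0.48. Discriminant |r|: 0.74, 0.16, 0.18; count ≥ 0.48 → 1.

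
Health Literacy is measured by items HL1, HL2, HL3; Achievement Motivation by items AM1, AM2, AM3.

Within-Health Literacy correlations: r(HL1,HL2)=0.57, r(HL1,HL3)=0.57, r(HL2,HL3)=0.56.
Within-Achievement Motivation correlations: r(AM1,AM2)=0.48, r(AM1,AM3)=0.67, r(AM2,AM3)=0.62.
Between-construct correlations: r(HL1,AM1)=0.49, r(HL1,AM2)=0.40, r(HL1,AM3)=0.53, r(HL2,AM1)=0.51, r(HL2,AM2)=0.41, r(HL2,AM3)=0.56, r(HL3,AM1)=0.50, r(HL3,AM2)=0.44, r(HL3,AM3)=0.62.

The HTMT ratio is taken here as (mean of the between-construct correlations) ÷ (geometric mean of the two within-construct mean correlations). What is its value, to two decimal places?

0.86

Between-construct mean = 4.46/9 = 0.4956.
Mean within-HL = 1.70/3 = 0.5667; mean within-AM = 1.77/3 = 0.5900.
Geometric mean = √(0.5667 × 0.5900) = 0.5782.
HTMT = 0.4956 / 0.5782 = 0.86.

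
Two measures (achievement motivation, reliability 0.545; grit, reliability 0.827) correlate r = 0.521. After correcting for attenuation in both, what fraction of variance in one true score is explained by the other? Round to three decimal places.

Disattenuated r = 0.521 / √(0.545 × 0.827) = 0.521 / 0.6714 = 0.7760.
Shared true-score variance = 0.7760² = 0.6022 ≈ 0.602.

0.602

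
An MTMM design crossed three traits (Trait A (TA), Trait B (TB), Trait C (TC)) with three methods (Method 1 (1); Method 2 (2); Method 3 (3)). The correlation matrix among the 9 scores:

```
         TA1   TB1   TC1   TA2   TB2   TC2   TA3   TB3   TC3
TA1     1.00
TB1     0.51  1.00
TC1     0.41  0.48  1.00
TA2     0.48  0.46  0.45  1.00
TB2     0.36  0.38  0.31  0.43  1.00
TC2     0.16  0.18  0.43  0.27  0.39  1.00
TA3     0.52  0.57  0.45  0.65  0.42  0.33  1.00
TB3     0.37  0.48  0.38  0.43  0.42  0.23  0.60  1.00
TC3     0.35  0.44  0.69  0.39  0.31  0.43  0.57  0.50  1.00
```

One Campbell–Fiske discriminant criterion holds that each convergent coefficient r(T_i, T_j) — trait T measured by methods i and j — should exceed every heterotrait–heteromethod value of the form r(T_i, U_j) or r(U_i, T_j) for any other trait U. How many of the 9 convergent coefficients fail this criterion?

Each convergent coefficient versus the relevant comparison correlations:
TA (methods 1·2): 0.48 vs {0.36, 0.46, 0.16, 0.45} → pass.
TA (methods 1·3): 0.52 vs {0.37, 0.57, 0.35, 0.45} → fail.
TA (methods 2·3): 0.65 vs {0.43, 0.42, 0.39, 0.33} → pass.
TB (methods 1·2): 0.38 vs {0.46, 0.36, 0.18, 0.31} → fail.
TB (methods 1·3): 0.48 vs {0.57, 0.37, 0.44, 0.38} → fail.
TB (methods 2·3): 0.42 vs {0.42, 0.43, 0.31, 0.23} → fail.
TC (methods 1·2): 0.43 vs {0.45, 0.16, 0.31, 0.18} → fail.
TC (methods 1·3): 0.69 vs {0.45, 0.35, 0.38, 0.44} → pass.
TC (methods 2·3): 0.43 vs {0.33, 0.39, 0.23, 0.31} → pass.
5 of 9 fail.

5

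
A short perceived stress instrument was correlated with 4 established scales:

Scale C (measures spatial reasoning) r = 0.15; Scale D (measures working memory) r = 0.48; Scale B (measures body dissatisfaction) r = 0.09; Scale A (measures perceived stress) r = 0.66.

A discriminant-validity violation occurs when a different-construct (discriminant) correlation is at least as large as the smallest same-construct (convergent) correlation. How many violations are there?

0

Convergent (same construct = perceived stress): Scale A.
Smallest convergent = 0.66. Discriminant values: 0.15, 0.48, 0.09; count ≥ 0.66 → 0.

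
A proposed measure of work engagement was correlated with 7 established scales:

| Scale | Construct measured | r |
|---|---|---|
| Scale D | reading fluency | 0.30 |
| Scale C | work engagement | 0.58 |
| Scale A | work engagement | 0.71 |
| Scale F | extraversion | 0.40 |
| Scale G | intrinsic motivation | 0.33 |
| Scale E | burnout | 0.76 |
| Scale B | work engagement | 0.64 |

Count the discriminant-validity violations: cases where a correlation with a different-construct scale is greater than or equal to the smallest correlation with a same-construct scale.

1

Convergent (same construct = work engagement): Scale C, Scale A, Scale B.
Smallest convergent = 0.58. Discriminant values: 0.30, 0.40, 0.33, 0.76; count ≥ 0.58 → 1.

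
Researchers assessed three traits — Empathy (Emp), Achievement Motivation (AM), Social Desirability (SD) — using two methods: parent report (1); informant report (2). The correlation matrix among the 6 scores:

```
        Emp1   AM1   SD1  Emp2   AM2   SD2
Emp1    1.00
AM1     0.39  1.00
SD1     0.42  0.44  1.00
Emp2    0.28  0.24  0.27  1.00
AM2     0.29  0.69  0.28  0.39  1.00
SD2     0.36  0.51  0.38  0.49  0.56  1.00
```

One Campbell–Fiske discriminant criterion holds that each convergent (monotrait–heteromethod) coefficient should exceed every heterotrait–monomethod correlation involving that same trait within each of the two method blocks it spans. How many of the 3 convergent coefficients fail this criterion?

Checking each validity diagonal entry against its comparison values:
Emp (methods 1·2): 0.28 vs {0.39, 0.39, 0.42, 0.49} → fail.
AM (methods 1·2): 0.69 vs {0.39, 0.39, 0.44, 0.56} → pass.
SD (methods 1·2): 0.38 vs {0.42, 0.49, 0.44, 0.56} → fail.
2 of 3 fail.

2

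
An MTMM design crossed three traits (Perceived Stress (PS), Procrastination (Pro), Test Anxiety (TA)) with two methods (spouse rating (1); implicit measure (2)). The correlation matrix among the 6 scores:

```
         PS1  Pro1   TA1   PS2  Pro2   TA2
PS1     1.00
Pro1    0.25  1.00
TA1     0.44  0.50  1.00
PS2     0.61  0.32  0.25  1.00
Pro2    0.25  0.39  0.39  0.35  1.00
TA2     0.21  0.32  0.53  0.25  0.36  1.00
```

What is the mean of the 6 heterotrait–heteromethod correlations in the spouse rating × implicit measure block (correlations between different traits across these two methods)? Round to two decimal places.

0.29

HTHM values (method 1 × method 2): 0.25, 0.21, 0.32, 0.32, 0.25, 0.39; mean = 1.74/6 = 0.29.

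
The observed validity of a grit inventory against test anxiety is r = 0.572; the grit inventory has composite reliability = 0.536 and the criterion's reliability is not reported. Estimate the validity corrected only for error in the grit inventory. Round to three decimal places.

Single correction: r_c = r_obs / √r_xx = 0.572 / √0.536 = 0.572 / 0.7321 ≈ 0.781.

0.781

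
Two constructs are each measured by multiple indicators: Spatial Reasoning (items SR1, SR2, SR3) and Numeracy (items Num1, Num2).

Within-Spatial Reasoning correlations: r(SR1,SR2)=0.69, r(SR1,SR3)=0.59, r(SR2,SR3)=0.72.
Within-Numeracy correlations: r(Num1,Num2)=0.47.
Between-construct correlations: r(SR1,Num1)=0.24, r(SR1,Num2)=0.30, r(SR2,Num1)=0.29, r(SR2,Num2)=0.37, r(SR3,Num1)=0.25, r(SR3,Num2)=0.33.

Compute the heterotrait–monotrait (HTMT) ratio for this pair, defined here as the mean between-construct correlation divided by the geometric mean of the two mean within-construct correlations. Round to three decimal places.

0.530

Mean between = 1.78/6 = 0.2967.
Mean within-SR = 2.00/3 = 0.6667; mean within-Num = 0.47/1 = 0.4700.
Geometric mean = √(0.6667 × 0.4700) = 0.5598.
HTMT = 0.2967 / 0.5598 = 0.530.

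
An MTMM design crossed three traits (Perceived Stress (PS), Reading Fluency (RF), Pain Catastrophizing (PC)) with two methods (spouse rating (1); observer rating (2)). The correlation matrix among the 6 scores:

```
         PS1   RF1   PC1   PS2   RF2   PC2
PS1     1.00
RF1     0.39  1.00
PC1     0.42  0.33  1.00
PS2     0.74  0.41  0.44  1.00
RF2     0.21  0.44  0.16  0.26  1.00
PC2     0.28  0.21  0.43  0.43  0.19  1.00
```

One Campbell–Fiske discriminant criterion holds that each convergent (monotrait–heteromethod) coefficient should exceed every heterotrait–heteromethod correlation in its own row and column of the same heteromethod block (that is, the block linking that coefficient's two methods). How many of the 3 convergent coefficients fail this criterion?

Each convergent coefficient versus the relevant comparison correlations:
PS (methods 1·2): 0.74 vs {0.21, 0.41, 0.28, 0.44} → pass.
RF (methods 1·2): 0.44 vs {0.41, 0.21, 0.21, 0.16} → pass.
PC (methods 1·2): 0.43 vs {0.44, 0.28, 0.16, 0.21} → fail.
1 of 3 fail.

1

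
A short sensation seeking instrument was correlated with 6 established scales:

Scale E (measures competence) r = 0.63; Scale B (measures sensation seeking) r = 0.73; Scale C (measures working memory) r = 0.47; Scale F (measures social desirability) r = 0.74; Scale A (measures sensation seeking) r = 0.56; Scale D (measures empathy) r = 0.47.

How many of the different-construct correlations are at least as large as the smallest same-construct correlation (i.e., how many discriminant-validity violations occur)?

Convergent (same construct = sensation seeking): Scale B, Scale A.
Smallest convergent = 0.56. Discriminant values: 0.63, 0.47, 0.74, 0.47; count ≥ 0.56 → 2.

2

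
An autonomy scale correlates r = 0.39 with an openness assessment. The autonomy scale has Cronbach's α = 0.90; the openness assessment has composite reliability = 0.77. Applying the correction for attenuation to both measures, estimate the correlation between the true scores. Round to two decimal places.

0.47

r_true = r_obs / √(r_xx · r_yy) = 0.39 / √(0.90 × 0.77) = 0.39 / √0.6930 = 0.39 / 0.8325 ≈ 0.47.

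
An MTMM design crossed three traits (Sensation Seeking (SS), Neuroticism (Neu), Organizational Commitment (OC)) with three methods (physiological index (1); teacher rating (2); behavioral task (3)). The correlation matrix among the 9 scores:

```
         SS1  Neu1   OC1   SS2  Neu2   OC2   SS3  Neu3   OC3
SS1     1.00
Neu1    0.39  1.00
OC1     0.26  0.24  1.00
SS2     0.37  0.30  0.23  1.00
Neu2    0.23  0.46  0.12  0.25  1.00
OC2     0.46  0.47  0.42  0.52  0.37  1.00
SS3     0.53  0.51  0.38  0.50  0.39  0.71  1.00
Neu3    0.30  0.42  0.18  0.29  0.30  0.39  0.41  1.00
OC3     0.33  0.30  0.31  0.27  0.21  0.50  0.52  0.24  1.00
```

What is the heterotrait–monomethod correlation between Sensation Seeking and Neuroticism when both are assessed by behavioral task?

0.41

Different traits, same method: r(SS3, Neu3) = 0.41.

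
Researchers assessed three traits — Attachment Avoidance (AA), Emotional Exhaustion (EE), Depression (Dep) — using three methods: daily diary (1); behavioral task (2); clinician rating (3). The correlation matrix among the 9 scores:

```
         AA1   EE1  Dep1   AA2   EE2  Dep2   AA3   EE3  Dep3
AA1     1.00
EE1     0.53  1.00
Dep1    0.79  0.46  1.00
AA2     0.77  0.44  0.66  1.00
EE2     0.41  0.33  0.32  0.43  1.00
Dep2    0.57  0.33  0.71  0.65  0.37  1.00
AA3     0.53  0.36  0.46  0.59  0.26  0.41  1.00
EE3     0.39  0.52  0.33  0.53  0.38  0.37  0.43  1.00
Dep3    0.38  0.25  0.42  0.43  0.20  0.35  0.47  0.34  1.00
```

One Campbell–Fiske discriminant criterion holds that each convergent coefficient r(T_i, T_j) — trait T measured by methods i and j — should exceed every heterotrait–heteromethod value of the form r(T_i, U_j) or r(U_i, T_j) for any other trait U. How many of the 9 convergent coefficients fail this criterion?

4

Checking each validity diagonal entry against its comparison values:
AA (methods 1·2): 0.77 vs {0.41, 0.44, 0.57, 0.66} → pass.
AA (methods 1·3): 0.53 vs {0.39, 0.36, 0.38, 0.46} → pass.
AA (methods 2·3): 0.59 vs {0.53, 0.26, 0.43, 0.41} → pass.
EE (methods 1·2): 0.33 vs {0.44, 0.41, 0.33, 0.32} → fail.
EE (methods 1·3): 0.52 vs {0.36, 0.39, 0.25, 0.33} → pass.
EE (methods 2·3): 0.38 vs {0.26, 0.53, 0.20, 0.37} → fail.
Dep (methods 1·2): 0.71 vs {0.66, 0.57, 0.32, 0.33} → pass.
Dep (methods 1·3): 0.42 vs {0.46, 0.38, 0.33, 0.25} → fail.
Dep (methods 2·3): 0.35 vs {0.41, 0.43, 0.37, 0.20} → fail.
4 of 9 fail.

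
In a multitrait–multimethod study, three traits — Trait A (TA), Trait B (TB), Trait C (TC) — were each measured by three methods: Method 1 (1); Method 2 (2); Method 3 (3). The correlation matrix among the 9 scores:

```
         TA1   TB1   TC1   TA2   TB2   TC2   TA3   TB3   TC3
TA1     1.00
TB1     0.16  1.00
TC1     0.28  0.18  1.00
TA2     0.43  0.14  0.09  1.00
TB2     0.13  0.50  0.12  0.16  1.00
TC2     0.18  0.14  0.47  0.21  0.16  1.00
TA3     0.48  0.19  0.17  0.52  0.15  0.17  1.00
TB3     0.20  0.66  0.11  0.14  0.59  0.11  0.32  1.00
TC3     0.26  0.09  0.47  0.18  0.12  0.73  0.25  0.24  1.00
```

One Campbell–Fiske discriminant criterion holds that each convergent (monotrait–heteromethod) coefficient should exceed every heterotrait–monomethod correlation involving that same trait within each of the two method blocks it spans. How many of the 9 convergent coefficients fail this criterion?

0

Convergent coefficients and their comparison sets:
TA (methods 1·2): 0.43 vs {0.16, 0.16, 0.28, 0.21} → pass.
TA (methods 1·3): 0.48 vs {0.16, 0.32, 0.28, 0.25} → pass.
TA (methods 2·3): 0.52 vs {0.16, 0.32, 0.21, 0.25} → pass.
TB (methods 1·2): 0.50 vs {0.16, 0.16, 0.18, 0.16} → pass.
TB (methods 1·3): 0.66 vs {0.16, 0.32, 0.18, 0.24} → pass.
TB (methods 2·3): 0.59 vs {0.16, 0.32, 0.16, 0.24} → pass.
TC (methods 1·2): 0.47 vs {0.28, 0.21, 0.18, 0.16} → pass.
TC (methods 1·3): 0.47 vs {0.28, 0.25, 0.18, 0.24} → pass.
TC (methods 2·3): 0.73 vs {0.21, 0.25, 0.16, 0.24} → pass.
0 of 9 fail.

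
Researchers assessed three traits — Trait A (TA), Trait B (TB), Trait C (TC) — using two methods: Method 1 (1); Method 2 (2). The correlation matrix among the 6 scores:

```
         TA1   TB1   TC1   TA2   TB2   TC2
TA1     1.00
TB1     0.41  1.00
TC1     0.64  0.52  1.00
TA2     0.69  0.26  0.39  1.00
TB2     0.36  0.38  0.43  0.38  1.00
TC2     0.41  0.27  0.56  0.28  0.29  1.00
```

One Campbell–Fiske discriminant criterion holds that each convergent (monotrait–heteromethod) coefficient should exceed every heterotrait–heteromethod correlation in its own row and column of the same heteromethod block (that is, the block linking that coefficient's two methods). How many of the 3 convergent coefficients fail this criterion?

1

Convergent coefficients and their comparison sets:
TA (methods 1·2): 0.69 vs {0.36, 0.26, 0.41, 0.39} → pass.
TB (methods 1·2): 0.38 vs {0.26, 0.36, 0.27, 0.43} → fail.
TC (methods 1·2): 0.56 vs {0.39, 0.41, 0.43, 0.27} → pass.
1 of 3 fail.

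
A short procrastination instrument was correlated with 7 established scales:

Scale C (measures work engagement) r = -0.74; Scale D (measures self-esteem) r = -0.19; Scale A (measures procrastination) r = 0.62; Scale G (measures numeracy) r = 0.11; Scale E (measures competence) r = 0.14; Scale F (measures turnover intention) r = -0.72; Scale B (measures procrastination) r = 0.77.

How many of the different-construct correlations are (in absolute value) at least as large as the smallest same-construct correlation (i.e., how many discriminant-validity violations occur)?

2

Convergent (same construct = procrastination): Scale A, Scale B.
Smallest convergent = 0.62. Discriminant |r|: 0.74, 0.19, 0.11, 0.14, 0.72; count ≥ 0.62 → 2.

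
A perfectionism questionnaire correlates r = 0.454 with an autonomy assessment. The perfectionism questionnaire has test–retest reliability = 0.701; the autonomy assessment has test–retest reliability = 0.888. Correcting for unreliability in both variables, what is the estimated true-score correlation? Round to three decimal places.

0.575

r_true = r_obs / √(r_xx · r_yy) = 0.454 / √(0.701 × 0.888) = 0.454 / √0.622488 = 0.454 / 0.7890 ≈ 0.575.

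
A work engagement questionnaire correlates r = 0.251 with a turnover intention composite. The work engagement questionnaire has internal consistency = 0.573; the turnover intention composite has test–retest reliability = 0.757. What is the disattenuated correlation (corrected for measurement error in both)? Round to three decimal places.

r_true = r_obs / √(r_xx · r_yy) = 0.251 / √(0.573 × 0.757) = 0.251 / √0.433761 = 0.251 / 0.6586 ≈ 0.381.

0.381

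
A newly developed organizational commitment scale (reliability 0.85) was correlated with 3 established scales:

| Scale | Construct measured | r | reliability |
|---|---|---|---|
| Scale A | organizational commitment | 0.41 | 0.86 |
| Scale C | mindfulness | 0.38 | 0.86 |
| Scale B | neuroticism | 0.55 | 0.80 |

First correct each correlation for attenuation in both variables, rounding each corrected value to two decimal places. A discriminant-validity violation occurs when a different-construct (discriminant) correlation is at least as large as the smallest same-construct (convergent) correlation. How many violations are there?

Disattenuated r (r / √(r_scale · r_new)):
  Scale A (conv): 0.41 / √(0.86·0.85) = 0.48
  Scale C (disc): 0.38 / √(0.86·0.85) = 0.44
  Scale B (disc): 0.55 / √(0.80·0.85) = 0.67
Smallest convergent = 0.48. Discriminant values: 0.44, 0.67; count ≥ 0.48 → 1.

1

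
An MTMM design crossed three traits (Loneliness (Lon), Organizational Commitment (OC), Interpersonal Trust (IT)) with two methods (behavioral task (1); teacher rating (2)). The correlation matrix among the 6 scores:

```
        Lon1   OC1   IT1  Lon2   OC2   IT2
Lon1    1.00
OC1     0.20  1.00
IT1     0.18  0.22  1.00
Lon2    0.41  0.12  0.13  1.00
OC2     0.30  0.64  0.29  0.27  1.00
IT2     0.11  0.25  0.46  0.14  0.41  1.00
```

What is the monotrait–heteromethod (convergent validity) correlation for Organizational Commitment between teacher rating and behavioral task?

0.64

Same trait (OC), different methods: r(OC2, OC1) = 0.64.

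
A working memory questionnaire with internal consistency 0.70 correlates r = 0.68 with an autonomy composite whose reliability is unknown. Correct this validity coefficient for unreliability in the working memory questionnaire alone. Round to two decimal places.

0.81

Single correction: r_c = r_obs / √r_xx = 0.68 / √0.70 = 0.68 / 0.8367 ≈ 0.81.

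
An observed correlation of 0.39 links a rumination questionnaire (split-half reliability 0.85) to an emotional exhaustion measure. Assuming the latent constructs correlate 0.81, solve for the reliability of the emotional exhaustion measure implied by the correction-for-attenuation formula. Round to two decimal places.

0.27

r_true = r_obs / √(r_xx · r_yy) ⇒ 0.81 = 0.39 / √(0.85 · r_yy).
√(0.85 · r_yy) = 0.39 / 0.81 = 0.4815; 0.85 · r_yy = 0.2318; r_yy = 0.2318 / 0.85 ≈ 0.27.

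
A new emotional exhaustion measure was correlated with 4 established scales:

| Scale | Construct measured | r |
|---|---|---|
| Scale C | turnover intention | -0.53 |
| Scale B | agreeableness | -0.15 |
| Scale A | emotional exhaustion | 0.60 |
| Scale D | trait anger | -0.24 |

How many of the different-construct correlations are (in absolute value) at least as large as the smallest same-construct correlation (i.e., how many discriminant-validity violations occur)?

Convergent (same construct = emotional exhaustion): Scale A.
Smallest convergent = 0.60. Discriminant |r|: 0.53, 0.15, 0.24; count ≥ 0.60 → 0.

0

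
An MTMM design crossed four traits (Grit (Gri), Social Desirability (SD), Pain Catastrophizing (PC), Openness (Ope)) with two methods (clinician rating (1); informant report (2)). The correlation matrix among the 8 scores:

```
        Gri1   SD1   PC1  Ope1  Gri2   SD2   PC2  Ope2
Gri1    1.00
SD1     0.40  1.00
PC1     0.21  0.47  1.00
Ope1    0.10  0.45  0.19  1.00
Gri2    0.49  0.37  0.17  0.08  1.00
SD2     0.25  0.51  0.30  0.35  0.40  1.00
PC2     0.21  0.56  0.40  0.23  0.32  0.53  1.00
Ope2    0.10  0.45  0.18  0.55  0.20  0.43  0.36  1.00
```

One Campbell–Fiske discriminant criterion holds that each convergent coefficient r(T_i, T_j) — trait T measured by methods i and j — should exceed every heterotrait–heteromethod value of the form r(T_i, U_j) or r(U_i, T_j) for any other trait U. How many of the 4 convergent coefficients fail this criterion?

2

Each convergent coefficient versus the relevant comparison correlations:
Gri (methods 1·2): 0.49 vs {0.25, 0.37, 0.21, 0.17, 0.10, 0.08} → pass.
SD (methods 1·2): 0.51 vs {0.37, 0.25, 0.56, 0.30, 0.45, 0.35} → fail.
PC (methods 1·2): 0.40 vs {0.17, 0.21, 0.30, 0.56, 0.18, 0.23} → fail.
Ope (methods 1·2): 0.55 vs {0.08, 0.10, 0.35, 0.45, 0.23, 0.18} → pass.
2 of 4 fail.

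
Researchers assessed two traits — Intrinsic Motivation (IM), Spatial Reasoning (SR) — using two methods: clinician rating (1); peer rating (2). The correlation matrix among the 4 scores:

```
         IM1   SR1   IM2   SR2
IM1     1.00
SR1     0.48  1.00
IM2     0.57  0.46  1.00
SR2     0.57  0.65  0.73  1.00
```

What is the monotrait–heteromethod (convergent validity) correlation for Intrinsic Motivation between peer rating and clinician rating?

0.57

Same trait (IM), different methods: r(IM2, IM1) = 0.57.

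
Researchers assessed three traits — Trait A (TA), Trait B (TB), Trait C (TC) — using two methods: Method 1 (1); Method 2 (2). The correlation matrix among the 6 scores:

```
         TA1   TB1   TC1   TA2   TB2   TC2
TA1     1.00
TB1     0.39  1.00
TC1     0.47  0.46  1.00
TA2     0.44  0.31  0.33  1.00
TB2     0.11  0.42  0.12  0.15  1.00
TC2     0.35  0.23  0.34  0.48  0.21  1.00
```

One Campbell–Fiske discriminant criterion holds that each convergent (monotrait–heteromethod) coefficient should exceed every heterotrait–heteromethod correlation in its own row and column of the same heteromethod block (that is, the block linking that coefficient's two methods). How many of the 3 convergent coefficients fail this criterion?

1

Each convergent coefficient versus the relevant comparison correlations:
TA (methods 1·2): 0.44 vs {0.11, 0.31, 0.35, 0.33} → pass.
TB (methods 1·2): 0.42 vs {0.31, 0.11, 0.23, 0.12} → pass.
TC (methods 1·2): 0.34 vs {0.33, 0.35, 0.12, 0.23} → fail.
1 of 3 fail.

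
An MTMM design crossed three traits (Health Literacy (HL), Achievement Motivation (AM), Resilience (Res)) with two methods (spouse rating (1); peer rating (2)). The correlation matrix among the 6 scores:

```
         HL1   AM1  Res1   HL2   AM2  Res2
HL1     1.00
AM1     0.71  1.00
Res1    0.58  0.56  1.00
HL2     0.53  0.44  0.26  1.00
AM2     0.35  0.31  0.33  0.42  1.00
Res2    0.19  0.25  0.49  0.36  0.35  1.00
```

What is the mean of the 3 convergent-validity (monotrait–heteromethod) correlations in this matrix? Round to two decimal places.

Convergent values: 0.53, 0.31, 0.49; mean = 1.33/3 = 0.44.

0.44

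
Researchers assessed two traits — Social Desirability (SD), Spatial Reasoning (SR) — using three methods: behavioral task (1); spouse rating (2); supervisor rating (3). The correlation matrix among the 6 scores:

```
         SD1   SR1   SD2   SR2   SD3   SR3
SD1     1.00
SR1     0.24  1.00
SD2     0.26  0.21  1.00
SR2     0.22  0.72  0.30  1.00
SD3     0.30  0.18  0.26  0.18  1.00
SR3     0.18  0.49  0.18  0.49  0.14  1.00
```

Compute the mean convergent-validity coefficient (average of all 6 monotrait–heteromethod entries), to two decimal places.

Convergent values: 0.26, 0.30, 0.26, 0.72, 0.49, 0.49; mean = 2.52/6 = 0.42.

0.42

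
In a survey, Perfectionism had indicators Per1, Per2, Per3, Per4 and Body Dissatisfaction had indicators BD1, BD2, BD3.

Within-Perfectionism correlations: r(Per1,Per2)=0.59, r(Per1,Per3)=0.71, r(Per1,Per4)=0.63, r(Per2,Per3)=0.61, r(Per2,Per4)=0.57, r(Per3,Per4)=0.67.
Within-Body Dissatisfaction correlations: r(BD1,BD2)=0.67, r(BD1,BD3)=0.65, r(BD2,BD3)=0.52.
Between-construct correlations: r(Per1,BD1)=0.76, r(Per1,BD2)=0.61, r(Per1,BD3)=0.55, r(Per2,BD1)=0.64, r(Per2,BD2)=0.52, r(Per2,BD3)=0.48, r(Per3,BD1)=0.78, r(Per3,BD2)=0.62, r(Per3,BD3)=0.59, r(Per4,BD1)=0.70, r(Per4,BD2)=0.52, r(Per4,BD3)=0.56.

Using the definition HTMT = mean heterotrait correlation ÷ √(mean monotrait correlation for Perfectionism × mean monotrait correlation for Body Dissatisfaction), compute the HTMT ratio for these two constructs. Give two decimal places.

0.98

Between-construct mean = 7.33/12 = 0.6108.
Mean within-Per = 3.78/6 = 0.6300; mean within-BD = 1.84/3 = 0.6133.
Geometric mean = √(0.6300 × 0.6133) = 0.6216.
HTMT = 0.6108 / 0.6216 = 0.98.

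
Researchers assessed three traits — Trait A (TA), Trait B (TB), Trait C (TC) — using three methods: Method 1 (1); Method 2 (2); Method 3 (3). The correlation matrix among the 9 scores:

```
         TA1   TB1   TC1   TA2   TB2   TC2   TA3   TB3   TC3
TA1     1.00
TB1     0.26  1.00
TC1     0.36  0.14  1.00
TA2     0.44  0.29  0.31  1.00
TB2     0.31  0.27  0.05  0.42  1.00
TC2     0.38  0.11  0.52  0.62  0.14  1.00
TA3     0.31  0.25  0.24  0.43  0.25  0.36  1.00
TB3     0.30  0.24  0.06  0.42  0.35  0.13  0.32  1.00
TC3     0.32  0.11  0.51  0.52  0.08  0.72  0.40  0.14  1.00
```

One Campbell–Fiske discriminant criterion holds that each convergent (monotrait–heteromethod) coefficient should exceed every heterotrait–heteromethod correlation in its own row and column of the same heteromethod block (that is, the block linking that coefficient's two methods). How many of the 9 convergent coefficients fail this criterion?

5

Convergent coefficients and their comparison sets:
TA (methods 1·2): 0.44 vs {0.31, 0.29, 0.38, 0.31} → pass.
TA (methods 1·3): 0.31 vs {0.30, 0.25, 0.32, 0.24} → fail.
TA (methods 2·3): 0.43 vs {0.42, 0.25, 0.52, 0.36} → fail.
TB (methods 1·2): 0.27 vs {0.29, 0.31, 0.11, 0.05} → fail.
TB (methods 1·3): 0.24 vs {0.25, 0.30, 0.11, 0.06} → fail.
TB (methods 2·3): 0.35 vs {0.25, 0.42, 0.08, 0.13} → fail.
TC (methods 1·2): 0.52 vs {0.31, 0.38, 0.05, 0.11} → pass.
TC (methods 1·3): 0.51 vs {0.24, 0.32, 0.06, 0.11} → pass.
TC (methods 2·3): 0.72 vs {0.36, 0.52, 0.13, 0.08} → pass.
5 of 9 fail.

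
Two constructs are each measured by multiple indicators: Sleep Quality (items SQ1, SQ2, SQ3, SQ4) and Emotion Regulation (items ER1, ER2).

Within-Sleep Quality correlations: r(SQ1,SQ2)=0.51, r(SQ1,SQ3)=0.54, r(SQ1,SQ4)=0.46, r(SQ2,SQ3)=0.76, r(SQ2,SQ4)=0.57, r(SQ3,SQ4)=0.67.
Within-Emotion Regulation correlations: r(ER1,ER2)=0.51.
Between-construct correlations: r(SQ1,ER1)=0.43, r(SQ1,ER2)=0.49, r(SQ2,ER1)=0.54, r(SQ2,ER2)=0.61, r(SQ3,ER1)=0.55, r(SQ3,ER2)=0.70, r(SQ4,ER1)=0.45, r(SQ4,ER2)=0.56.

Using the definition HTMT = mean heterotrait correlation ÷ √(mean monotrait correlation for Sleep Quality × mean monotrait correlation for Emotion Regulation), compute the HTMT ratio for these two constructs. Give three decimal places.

Mean between = 4.33/8 = 0.5413.
Mean within-SQ = 3.51/6 = 0.5850; mean within-ER = 0.51/1 = 0.5100.
Geometric mean = √(0.5850 × 0.5100) = 0.5462.
HTMT = 0.5413 / 0.5462 = 0.991.

0.991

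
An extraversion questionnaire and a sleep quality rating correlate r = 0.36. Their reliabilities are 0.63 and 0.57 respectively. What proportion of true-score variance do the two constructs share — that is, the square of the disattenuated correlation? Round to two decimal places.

Disattenuated r = 0.36 / √(0.63 × 0.57) = 0.36 / 0.5992 = 0.6008.
Shared true-score variance = 0.6008² = 0.3610 ≈ 0.36.

0.36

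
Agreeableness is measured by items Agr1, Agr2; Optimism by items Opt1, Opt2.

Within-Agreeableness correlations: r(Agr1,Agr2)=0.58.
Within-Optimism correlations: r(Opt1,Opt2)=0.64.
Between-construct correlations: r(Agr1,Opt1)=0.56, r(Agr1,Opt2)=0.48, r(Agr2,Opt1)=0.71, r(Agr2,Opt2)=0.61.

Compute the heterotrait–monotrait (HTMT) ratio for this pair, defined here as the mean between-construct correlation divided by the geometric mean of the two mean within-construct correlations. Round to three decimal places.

Mean between = 2.36/4 = 0.5900.
Mean within-Agr = 0.58/1 = 0.5800; mean within-Opt = 0.64/1 = 0.6400.
Geometric mean = √(0.5800 × 0.6400) = 0.6093.
HTMT = 0.5900 / 0.6093 = 0.968.

0.968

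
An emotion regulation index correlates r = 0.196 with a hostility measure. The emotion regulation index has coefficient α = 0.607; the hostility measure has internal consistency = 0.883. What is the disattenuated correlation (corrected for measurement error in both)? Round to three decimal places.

r_true = r_obs / √(r_xx · r_yy) = 0.196 / √(0.607 × 0.883) = 0.196 / √0.535981 = 0.196 / 0.7321 ≈ 0.268.

0.268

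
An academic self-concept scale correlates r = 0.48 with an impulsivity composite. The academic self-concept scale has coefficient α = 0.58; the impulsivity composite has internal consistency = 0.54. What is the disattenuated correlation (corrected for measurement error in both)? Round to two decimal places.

0.86

r_true = r_obs / √(r_xx · r_yy) = 0.48 / √(0.58 × 0.54) = 0.48 / √0.3132 = 0.48 / 0.5596 ≈ 0.86.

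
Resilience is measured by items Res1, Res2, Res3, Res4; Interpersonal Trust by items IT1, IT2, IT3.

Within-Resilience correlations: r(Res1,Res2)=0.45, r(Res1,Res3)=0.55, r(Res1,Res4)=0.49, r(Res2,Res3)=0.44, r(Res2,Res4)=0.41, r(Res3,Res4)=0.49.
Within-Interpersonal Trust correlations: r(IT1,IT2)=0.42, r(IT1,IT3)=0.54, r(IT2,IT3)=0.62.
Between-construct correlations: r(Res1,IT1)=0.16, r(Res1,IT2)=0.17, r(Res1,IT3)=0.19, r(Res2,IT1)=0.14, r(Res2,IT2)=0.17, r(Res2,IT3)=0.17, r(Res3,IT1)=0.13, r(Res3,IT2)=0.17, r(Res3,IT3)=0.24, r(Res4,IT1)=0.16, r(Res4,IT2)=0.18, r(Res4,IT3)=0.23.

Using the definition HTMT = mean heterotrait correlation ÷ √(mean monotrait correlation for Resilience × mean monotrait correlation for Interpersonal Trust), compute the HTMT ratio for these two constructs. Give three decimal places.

0.353

Mean between = 2.11/12 = 0.1758.
Mean within-Res = 2.83/6 = 0.4717; mean within-IT = 1.58/3 = 0.5267.
Geometric mean = √(0.4717 × 0.5267) = 0.4984.
HTMT = 0.1758 / 0.4984 = 0.353.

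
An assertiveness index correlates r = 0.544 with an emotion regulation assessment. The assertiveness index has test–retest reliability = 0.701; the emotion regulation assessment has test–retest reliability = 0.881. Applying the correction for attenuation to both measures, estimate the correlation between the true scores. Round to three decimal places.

r_true = r_obs / √(r_xx · r_yy) = 0.544 / √(0.701 × 0.881) = 0.544 / √0.617581 = 0.544 / 0.7859 ≈ 0.692.

0.692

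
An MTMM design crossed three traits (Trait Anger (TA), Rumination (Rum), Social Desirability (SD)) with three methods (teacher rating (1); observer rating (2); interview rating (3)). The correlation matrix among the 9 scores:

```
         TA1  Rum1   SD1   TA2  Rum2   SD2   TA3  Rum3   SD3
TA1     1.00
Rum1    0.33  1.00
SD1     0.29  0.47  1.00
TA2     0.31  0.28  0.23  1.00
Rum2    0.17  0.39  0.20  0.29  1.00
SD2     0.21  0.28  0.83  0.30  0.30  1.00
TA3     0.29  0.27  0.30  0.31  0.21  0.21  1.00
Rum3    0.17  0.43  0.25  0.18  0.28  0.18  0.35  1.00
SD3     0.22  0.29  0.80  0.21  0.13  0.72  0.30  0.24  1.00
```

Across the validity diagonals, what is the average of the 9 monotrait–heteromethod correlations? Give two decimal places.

0.48

Convergent values: 0.31, 0.29, 0.31, 0.39, 0.43, 0.28, 0.83, 0.80, 0.72; mean = 4.36/9 = 0.48.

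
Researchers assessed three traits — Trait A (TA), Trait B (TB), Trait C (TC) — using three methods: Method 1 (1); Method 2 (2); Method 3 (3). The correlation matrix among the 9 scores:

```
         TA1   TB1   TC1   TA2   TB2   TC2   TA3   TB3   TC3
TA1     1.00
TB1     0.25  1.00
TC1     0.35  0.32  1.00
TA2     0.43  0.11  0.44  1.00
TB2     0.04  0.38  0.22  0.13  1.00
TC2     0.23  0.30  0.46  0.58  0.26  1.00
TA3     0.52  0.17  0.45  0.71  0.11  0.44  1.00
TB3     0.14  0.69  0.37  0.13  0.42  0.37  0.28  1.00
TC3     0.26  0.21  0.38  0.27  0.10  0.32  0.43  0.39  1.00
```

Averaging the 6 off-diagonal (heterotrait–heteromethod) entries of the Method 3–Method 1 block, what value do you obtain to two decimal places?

0.27

HTHM values (method 3 × method 1): 0.17, 0.45, 0.14, 0.37, 0.26, 0.21; mean = 1.60/6 = 0.27.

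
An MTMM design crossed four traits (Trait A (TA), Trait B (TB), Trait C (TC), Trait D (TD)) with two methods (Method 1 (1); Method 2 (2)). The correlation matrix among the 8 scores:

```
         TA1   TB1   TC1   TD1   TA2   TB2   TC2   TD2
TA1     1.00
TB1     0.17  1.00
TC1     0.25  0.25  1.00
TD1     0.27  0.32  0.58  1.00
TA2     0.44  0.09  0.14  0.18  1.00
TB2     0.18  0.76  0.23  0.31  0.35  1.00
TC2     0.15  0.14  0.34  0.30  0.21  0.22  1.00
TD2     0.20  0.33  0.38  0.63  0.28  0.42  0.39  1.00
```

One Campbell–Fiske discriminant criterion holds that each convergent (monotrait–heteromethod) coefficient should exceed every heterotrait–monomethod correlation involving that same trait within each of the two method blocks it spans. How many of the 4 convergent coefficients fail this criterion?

1

Checking each validity diagonal entry against its comparison values:
TA (methods 1·2): 0.44 vs {0.17, 0.35, 0.25, 0.21, 0.27, 0.28} → pass.
TB (methods 1·2): 0.76 vs {0.17, 0.35, 0.25, 0.22, 0.32, 0.42} → pass.
TC (methods 1·2): 0.34 vs {0.25, 0.21, 0.25, 0.22, 0.58, 0.39} → fail.
TD (methods 1·2): 0.63 vs {0.27, 0.28, 0.32, 0.42, 0.58, 0.39} → pass.
1 of 4 fail.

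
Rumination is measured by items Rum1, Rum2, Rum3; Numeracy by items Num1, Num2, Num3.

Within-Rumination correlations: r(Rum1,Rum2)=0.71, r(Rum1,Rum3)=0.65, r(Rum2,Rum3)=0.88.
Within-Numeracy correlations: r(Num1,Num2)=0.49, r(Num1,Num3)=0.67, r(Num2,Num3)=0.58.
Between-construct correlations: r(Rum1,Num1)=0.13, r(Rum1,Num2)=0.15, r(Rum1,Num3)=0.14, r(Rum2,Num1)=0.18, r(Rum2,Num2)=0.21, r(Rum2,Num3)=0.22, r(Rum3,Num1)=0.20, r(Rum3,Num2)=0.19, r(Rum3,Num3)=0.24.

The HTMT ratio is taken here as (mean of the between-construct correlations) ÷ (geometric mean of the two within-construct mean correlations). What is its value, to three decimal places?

0.280

Mean heterotrait r = 1.66/9 = 0.1844.
Mean within-Rum = 2.24/3 = 0.7467; mean within-Num = 1.74/3 = 0.5800.
Geometric mean = √(0.7467 × 0.5800) = 0.6581.
HTMT = 0.1844 / 0.6581 = 0.280.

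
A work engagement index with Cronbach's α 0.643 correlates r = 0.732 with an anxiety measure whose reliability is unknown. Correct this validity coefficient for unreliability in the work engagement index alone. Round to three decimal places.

Single correction: r_c = r_obs / √r_xx = 0.732 / √0.643 = 0.732 / 0.8019 ≈ 0.913.

0.913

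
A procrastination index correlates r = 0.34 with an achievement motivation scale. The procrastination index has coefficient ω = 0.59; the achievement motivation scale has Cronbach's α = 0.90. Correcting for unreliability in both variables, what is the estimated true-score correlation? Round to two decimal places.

0.47

r_true = r_obs / √(r_xx · r_yy) = 0.34 / √(0.59 × 0.90) = 0.34 / √0.5310 = 0.34 / 0.7287 ≈ 0.47.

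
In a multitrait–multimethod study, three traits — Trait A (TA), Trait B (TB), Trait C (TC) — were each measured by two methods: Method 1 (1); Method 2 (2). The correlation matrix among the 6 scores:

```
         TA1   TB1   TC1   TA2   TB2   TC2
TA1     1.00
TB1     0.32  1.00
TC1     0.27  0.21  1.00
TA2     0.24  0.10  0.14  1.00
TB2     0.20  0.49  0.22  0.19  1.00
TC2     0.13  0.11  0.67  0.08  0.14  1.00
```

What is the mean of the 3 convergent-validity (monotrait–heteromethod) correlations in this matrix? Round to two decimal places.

Convergent values: 0.24, 0.49, 0.67; mean = 1.40/3 = 0.47.

0.47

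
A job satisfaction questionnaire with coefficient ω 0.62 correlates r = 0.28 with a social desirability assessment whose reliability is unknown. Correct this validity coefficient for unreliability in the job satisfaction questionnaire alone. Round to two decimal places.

Single correction: r_c = r_obs / √r_xx = 0.28 / √0.62 = 0.28 / 0.7874 ≈ 0.36.

0.36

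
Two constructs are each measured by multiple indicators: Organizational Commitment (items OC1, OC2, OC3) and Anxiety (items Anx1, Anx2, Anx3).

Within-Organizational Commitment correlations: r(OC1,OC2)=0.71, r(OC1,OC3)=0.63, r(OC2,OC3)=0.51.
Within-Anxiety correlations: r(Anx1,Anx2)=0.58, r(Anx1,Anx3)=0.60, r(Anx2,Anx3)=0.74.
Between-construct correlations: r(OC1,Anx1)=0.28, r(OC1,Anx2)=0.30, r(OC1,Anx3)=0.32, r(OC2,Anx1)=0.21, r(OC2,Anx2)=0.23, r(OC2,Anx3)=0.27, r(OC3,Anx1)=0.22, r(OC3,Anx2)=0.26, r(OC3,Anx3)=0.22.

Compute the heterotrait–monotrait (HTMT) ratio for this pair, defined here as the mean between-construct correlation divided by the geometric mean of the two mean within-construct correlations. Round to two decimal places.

0.41

Between-construct mean = 2.31/9 = 0.2567.
Mean within-OC = 1.85/3 = 0.6167; mean within-Anx = 1.92/3 = 0.6400.
Geometric mean = √(0.6167 × 0.6400) = 0.6282.
HTMT = 0.2567 / 0.6282 = 0.41.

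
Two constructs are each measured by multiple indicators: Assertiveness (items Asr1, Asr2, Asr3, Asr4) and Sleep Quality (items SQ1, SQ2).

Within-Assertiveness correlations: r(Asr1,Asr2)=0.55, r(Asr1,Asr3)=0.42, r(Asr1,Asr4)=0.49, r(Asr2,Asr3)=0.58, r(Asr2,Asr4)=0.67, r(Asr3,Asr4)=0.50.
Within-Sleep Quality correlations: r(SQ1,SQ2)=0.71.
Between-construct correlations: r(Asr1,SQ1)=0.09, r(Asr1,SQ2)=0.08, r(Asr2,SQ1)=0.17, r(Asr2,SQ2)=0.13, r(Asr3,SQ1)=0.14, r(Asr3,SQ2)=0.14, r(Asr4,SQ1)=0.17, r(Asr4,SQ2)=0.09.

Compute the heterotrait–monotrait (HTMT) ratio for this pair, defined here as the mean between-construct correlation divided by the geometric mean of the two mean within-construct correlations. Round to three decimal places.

0.205

Between-construct mean = 1.01/8 = 0.1263.
Mean within-Asr = 3.21/6 = 0.5350; mean within-SQ = 0.71/1 = 0.7100.
Geometric mean = √(0.5350 × 0.7100) = 0.6163.
HTMT = 0.1263 / 0.6163 = 0.205.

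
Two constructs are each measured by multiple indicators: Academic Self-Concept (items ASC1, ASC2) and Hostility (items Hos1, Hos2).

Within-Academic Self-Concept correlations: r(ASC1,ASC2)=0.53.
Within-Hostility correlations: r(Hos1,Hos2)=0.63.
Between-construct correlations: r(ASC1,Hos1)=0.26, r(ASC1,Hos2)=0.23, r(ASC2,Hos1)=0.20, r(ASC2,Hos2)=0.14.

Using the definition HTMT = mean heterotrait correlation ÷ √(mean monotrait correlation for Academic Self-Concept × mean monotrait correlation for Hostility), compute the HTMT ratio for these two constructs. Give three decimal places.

0.359

Between-construct mean = 0.83/4 = 0.2075.
Mean within-ASC = 0.53/1 = 0.5300; mean within-Hos = 0.63/1 = 0.6300.
Geometric mean = √(0.5300 × 0.6300) = 0.5778.
HTMT = 0.2075 / 0.5778 = 0.359.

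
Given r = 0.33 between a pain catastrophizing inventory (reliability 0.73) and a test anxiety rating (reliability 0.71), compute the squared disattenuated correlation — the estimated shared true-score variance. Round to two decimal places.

Disattenuated r = 0.33 / √(0.73 × 0.71) = 0.33 / 0.7199 = 0.4584.
Shared true-score variance = 0.4584² = 0.2101 ≈ 0.21.

0.21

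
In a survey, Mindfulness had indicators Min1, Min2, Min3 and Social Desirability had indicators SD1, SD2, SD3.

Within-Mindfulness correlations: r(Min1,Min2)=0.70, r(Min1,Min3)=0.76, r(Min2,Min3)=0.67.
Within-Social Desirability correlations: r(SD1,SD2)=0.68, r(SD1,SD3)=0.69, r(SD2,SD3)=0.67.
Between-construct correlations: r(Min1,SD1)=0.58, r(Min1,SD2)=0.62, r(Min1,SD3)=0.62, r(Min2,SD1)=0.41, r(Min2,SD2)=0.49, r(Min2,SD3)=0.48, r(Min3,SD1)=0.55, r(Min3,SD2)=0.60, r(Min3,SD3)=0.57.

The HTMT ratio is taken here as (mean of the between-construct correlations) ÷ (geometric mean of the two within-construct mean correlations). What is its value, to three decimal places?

0.787

Between-construct mean = 4.92/9 = 0.5467.
Mean within-Min = 2.13/3 = 0.7100; mean within-SD = 2.04/3 = 0.6800.
Geometric mean = √(0.7100 × 0.6800) = 0.6948.
HTMT = 0.5467 / 0.6948 = 0.787.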